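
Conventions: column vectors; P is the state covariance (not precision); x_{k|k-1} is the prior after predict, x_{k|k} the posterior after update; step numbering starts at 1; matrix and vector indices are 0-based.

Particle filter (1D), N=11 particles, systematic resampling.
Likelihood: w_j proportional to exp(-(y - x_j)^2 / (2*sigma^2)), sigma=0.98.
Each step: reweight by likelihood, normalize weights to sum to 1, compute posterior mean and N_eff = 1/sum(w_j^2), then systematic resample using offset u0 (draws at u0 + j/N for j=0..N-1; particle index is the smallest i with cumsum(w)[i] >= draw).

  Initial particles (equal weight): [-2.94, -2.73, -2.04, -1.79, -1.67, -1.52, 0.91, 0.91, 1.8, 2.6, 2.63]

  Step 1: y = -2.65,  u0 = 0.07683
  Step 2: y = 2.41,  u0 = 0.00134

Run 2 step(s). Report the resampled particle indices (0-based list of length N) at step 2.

resampled_idx = [2, 6, 7, 8, 8, 9, 9, 9, 10, 10, 10]

step 1: w=[0.2089, 0.2175, 0.1798, 0.1485, 0.1324, 0.1123, 0.0003, 0.0003, 0.0000, 0.0000, 0.0000]  mean=-2.2318  Neff=5.6988  idx=[0, 0, 1, 1, 2, 2, 3, 3, 4, 5, 5]
step 2: w=[0.0003, 0.0003, 0.0010, 0.0010, 0.0305, 0.0305, 0.0941, 0.0941, 0.1579, 0.2951, 0.2951]  mean=-1.6295  Neff=4.5724  idx=[2, 6, 7, 8, 8, 9, 9, 9, 10, 10, 10]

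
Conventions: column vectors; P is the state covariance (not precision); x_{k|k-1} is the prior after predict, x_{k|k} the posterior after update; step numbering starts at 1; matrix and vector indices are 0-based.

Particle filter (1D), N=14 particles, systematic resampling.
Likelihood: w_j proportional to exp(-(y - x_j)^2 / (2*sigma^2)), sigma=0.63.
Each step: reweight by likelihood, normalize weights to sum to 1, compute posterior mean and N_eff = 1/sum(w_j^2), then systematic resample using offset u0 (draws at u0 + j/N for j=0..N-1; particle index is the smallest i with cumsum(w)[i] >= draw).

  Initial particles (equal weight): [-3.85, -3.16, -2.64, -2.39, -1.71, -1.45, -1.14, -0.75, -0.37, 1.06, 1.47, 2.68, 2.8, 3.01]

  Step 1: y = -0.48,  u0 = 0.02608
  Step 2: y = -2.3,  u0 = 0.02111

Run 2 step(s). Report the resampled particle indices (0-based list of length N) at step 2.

resampled_idx = [0, 0, 0, 0, 0, 1, 1, 1, 2, 2, 3, 4, 5, 8]

step 1: w=[0.0000, 0.0000, 0.0009, 0.0034, 0.0495, 0.1019, 0.1925, 0.3040, 0.3282, 0.0168, 0.0028, 0.0000, 0.0000, 0.0000]  mean=-0.7900  Neff=3.9950  idx=[4, 5, 6, 6, 6, 7, 7, 7, 7, 8, 8, 8, 8, 8]
step 2: w=[0.3509, 0.2190, 0.0999, 0.0999, 0.0999, 0.0264, 0.0264, 0.0264, 0.0264, 0.0050, 0.0050, 0.0050, 0.0050, 0.0050]  mean=-1.3476  Neff=4.9033  idx=[0, 0, 0, 0, 0, 1, 1, 1, 2, 2, 3, 4, 5, 8]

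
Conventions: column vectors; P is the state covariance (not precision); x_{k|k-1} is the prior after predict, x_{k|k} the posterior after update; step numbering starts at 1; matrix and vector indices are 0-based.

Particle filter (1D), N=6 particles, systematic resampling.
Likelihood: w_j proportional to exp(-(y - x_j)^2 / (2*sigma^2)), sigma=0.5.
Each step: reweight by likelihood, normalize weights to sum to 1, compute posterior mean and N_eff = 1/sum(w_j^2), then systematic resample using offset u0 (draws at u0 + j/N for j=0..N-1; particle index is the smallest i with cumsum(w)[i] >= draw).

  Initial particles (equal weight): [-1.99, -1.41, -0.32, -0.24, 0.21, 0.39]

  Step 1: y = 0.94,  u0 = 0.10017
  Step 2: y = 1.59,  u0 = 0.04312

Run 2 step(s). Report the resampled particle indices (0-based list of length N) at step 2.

resampled_idx = [1, 2, 3, 4, 4, 5]

step 1: w=[0.0000, 0.0000, 0.0420, 0.0621, 0.3465, 0.5493]  mean=0.2586  Neff=2.3394  idx=[3, 4, 4, 5, 5, 5]
step 2: w=[0.0058, 0.1036, 0.1036, 0.2623, 0.2623, 0.2623]  mean=0.3491  Neff=4.3868  idx=[1, 2, 3, 4, 4, 5]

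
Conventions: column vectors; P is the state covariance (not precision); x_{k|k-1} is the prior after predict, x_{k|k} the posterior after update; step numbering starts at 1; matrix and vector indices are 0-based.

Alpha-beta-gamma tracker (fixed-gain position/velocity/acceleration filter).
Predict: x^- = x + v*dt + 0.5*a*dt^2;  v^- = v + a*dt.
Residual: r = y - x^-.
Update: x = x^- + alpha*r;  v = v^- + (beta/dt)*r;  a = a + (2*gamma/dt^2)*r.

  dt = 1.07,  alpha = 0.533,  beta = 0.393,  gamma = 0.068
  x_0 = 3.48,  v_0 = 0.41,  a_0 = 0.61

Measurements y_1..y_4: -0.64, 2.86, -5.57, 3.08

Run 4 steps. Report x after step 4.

x_post = -0.7185

step 1: x_pred=4.2679  r=-4.9079  x^+=1.6520  v^+=-0.7399  a^+=0.0270
step 2: x_pred=0.8757  r=1.9843  x^+=1.9333  v^+=0.0178  a^+=0.2627
step 3: x_pred=2.1028  r=-7.6728  x^+=-1.9868  v^+=-2.5192  a^+=-0.6487
step 4: x_pred=-5.0538  r=8.1338  x^+=-0.7185  v^+=-0.2259  a^+=0.3175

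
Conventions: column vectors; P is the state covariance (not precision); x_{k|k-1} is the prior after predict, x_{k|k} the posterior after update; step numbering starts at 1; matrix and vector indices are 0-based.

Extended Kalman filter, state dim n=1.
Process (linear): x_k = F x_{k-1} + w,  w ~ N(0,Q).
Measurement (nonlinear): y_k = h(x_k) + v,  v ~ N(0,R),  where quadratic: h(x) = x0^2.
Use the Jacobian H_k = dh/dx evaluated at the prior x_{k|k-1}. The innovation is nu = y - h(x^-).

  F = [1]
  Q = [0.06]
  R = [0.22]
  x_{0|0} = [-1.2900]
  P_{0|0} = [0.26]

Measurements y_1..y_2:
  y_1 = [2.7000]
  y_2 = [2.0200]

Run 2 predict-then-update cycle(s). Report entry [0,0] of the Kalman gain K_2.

K[0,0] = -0.2471

step 1: x^-=[-1.2900]  P^-=[0.3200]  H_jac=[-2.5800]  S=[2.3500]  K=[-0.3513]  nu=[1.0359]  x^+=[-1.6539]  P^+=[0.0300]
step 2: x^-=[-1.6539]  P^-=[0.0900]  H_jac=[-3.3078]  S=[1.2043]  K=[-0.2471]  nu=[-0.7155]  x^+=[-1.4771]  P^+=[0.0164]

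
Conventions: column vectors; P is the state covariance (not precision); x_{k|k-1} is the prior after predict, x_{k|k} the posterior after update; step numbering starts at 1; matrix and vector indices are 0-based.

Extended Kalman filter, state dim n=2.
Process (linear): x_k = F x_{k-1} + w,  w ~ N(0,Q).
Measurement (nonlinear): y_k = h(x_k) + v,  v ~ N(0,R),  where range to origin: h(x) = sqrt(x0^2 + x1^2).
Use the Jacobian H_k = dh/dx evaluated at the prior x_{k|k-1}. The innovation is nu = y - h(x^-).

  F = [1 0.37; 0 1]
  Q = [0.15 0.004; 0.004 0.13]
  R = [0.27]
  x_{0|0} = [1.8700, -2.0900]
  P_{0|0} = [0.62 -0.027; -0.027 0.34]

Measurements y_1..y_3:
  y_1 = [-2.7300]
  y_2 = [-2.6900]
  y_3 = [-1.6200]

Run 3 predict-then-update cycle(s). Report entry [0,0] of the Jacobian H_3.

H_jac[0,0] = 0.9655

step 1: x^-=[1.0967, -2.0900]  P^-=[0.7966 0.1028; 0.1028 0.4700]  H_jac=[0.4647 -0.8855]  S=[0.7259]  K=[0.3845; -0.5075]  nu=[-5.0903]  x^+=[-0.8604, 0.4934]  P^+=[0.6893 0.2444; 0.2444 0.2830]
step 2: x^-=[-0.6778, 0.4934]  P^-=[1.0589 0.3532; 0.3532 0.4130]  H_jac=[-0.8085 0.5885]  S=[0.7691]  K=[-0.8429; -0.0552]  nu=[-3.5284]  x^+=[2.2961, 0.6882]  P^+=[0.5125 0.3174; 0.3174 0.4107]
step 3: x^-=[2.5507, 0.6882]  P^-=[0.9536 0.4733; 0.4733 0.5407]  H_jac=[0.9655 0.2605]  S=[1.4337]  K=[0.7282; 0.4170]  nu=[-4.2619]  x^+=[-0.5528, -1.0890]  P^+=[0.1934 0.0380; 0.0380 0.2914]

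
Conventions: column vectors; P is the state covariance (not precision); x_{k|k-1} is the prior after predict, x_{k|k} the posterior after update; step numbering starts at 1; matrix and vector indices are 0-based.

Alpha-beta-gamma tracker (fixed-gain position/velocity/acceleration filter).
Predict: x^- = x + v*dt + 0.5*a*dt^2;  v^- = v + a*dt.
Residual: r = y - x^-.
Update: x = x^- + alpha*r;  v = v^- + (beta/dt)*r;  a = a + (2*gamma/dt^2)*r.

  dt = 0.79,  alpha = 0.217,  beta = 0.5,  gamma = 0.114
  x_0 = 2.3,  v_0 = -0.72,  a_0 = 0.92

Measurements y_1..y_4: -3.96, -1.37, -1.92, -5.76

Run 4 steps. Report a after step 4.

a_post = 0.8556

step 1: x_pred=2.0183  r=-5.9783  x^+=0.7210  v^+=-3.7769  a^+=-1.2640
step 2: x_pred=-2.6572  r=1.2872  x^+=-2.3779  v^+=-3.9608  a^+=-0.7938
step 3: x_pred=-5.7546  r=3.8346  x^+=-4.9225  v^+=-2.1609  a^+=0.6071
step 4: x_pred=-6.4402  r=0.6802  x^+=-6.2926  v^+=-1.2508  a^+=0.8556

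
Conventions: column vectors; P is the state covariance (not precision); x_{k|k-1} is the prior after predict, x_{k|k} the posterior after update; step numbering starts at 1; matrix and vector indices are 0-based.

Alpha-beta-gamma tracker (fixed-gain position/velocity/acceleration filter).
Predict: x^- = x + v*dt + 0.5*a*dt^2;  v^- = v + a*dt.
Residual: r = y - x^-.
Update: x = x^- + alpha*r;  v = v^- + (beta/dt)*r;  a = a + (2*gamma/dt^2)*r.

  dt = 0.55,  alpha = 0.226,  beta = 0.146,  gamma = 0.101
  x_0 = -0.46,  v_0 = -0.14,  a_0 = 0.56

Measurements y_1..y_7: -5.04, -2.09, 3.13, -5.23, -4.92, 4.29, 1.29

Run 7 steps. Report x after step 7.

x_post = -0.1590

step 1: x_pred=-0.4523  r=-4.5877  x^+=-1.4891  v^+=-1.0498  a^+=-2.5035
step 2: x_pred=-2.4452  r=0.3552  x^+=-2.3649  v^+=-2.3325  a^+=-2.2663
step 3: x_pred=-3.9906  r=7.1206  x^+=-2.3813  v^+=-1.6888  a^+=2.4885
step 4: x_pred=-2.9338  r=-2.2962  x^+=-3.4527  v^+=-0.9296  a^+=0.9552
step 5: x_pred=-3.8195  r=-1.1005  x^+=-4.0682  v^+=-0.6964  a^+=0.2203
step 6: x_pred=-4.4179  r=8.7079  x^+=-2.4499  v^+=1.7363  a^+=6.0352
step 7: x_pred=-0.5821  r=1.8721  x^+=-0.1590  v^+=5.5527  a^+=7.2854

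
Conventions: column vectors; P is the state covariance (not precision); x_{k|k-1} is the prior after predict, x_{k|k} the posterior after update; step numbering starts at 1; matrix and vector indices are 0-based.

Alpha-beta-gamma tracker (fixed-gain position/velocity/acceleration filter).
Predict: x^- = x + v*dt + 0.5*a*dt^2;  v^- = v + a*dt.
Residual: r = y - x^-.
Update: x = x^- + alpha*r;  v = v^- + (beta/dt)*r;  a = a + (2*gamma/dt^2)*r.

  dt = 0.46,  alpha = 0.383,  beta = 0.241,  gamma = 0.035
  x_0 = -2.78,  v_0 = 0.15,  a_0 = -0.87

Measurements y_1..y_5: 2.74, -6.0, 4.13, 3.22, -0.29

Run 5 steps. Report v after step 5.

v_post = 2.1653

step 1: x_pred=-2.8030  r=5.5430  x^+=-0.6801  v^+=2.6539  a^+=0.9637
step 2: x_pred=0.6427  r=-6.6427  x^+=-1.9015  v^+=-0.3830  a^+=-1.2338
step 3: x_pred=-2.2082  r=6.3382  x^+=0.2193  v^+=2.3701  a^+=0.8630
step 4: x_pred=1.4009  r=1.8191  x^+=2.0976  v^+=3.7201  a^+=1.4648
step 5: x_pred=3.9638  r=-4.2538  x^+=2.3346  v^+=2.1653  a^+=0.0575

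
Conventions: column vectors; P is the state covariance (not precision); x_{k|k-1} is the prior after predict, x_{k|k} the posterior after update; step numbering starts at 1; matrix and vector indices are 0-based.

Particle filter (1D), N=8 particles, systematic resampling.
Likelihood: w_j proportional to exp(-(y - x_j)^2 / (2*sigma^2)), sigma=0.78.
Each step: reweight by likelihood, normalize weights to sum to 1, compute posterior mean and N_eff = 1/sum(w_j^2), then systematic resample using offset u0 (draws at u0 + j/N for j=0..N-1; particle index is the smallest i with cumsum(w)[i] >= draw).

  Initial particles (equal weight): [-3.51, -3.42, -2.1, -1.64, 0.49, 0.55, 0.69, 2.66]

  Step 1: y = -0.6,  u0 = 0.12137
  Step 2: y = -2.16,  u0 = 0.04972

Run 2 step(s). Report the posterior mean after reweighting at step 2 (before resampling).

post_mean = -1.6217

step 1: w=[0.0006, 0.0009, 0.1022, 0.2670, 0.2446, 0.2191, 0.1654, 0.0001]  mean=-0.3032  Neff=4.6096  idx=[3, 3, 4, 4, 5, 5, 6, 6]
step 2: w=[0.4958, 0.4958, 0.0019, 0.0019, 0.0015, 0.0015, 0.0008, 0.0008]  mean=-1.6217  Neff=2.0339  idx=[0, 0, 0, 0, 1, 1, 1, 1]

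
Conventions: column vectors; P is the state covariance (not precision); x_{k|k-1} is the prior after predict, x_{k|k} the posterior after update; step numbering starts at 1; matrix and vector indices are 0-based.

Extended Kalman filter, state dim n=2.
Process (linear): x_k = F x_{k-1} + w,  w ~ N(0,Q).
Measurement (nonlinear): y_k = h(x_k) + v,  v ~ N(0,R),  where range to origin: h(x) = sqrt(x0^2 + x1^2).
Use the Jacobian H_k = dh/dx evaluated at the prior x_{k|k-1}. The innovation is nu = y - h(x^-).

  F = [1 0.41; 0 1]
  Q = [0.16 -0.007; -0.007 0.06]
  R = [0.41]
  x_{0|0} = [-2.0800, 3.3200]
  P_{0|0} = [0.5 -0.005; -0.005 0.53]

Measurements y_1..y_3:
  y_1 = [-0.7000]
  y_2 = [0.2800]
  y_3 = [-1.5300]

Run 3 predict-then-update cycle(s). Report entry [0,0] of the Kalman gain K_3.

K[0,0] = 0.7332

step 1: x^-=[-0.7188, 3.3200]  P^-=[0.7450 0.2053; 0.2053 0.5900]  H_jac=[-0.2116 0.9774]  S=[0.9220]  K=[0.0466; 0.5783]  nu=[-4.0969]  x^+=[-0.9099, 0.9508]  P^+=[0.7430 0.1804; 0.1804 0.2817]
step 2: x^-=[-0.5201, 0.9508]  P^-=[1.0983 0.2889; 0.2889 0.3417]  H_jac=[-0.4799 0.8773]  S=[0.6826]  K=[-0.4008; 0.2360]  nu=[-0.8037]  x^+=[-0.1979, 0.7611]  P^+=[0.9886 0.3535; 0.3535 0.3036]
step 3: x^-=[0.1141, 0.7611]  P^-=[1.4895 0.4710; 0.4710 0.3636]  H_jac=[0.1483 0.9889]  S=[0.9365]  K=[0.7332; 0.4586]  nu=[-2.2996]  x^+=[-1.5719, -0.2934]  P^+=[0.9861 0.1561; 0.1561 0.1667]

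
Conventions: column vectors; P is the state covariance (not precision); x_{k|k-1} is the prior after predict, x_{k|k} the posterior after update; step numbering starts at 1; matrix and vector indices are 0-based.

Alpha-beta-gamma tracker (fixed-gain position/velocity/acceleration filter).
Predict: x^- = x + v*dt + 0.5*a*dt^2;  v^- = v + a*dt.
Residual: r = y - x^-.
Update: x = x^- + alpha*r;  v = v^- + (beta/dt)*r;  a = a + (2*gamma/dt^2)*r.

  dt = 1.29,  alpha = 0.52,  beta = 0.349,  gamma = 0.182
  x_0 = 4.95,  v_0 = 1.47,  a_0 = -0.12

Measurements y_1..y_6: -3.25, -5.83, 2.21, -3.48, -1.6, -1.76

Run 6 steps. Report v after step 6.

v_post = 6.2955

step 1: x_pred=6.7465  r=-9.9965  x^+=1.5483  v^+=-1.3893  a^+=-2.3066
step 2: x_pred=-2.1631  r=-3.6669  x^+=-4.0699  v^+=-5.3568  a^+=-3.1087
step 3: x_pred=-13.5668  r=15.7768  x^+=-5.3628  v^+=-5.0988  a^+=0.3423
step 4: x_pred=-11.6555  r=8.1755  x^+=-7.4042  v^+=-2.4454  a^+=2.1305
step 5: x_pred=-8.7861  r=7.1861  x^+=-5.0493  v^+=2.2471  a^+=3.7024
step 6: x_pred=0.9301  r=-2.6901  x^+=-0.4688  v^+=6.2955  a^+=3.1140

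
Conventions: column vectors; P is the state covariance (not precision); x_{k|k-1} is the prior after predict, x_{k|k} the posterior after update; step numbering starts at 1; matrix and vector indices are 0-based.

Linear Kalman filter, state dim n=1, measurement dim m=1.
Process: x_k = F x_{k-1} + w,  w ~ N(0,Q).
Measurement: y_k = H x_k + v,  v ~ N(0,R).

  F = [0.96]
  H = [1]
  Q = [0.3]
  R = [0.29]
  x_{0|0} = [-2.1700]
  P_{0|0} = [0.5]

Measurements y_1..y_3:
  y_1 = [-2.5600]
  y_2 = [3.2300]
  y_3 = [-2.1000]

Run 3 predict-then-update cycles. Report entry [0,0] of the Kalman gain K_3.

step 1: x^-=[-2.0832]  P^-=[0.7608]  S=[1.0508]  K=[0.7240]  nu=[-0.4768]  x^+=[-2.4284]  P^+=[0.2100]
step 2: x^-=[-2.3313]  P^-=[0.4935]  S=[0.7835]  K=[0.6299]  nu=[5.5613]  x^+=[1.1716]  P^+=[0.1827]
step 3: x^-=[1.1247]  P^-=[0.4683]  S=[0.7583]  K=[0.6176]  nu=[-3.2247]  x^+=[-0.8668]  P^+=[0.1791]

K[0,0] = 0.6176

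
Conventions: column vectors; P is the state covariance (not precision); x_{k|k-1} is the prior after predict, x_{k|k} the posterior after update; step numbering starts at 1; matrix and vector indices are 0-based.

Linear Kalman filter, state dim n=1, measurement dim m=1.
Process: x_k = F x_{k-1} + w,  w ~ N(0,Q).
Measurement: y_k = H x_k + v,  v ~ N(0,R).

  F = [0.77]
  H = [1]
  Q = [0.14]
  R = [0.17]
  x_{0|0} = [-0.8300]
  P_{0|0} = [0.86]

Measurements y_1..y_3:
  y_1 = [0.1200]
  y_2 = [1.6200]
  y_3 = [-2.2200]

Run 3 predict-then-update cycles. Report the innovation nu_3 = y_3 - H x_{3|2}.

innov = [-2.9138]

step 1: x^-=[-0.6391]  P^-=[0.6499]  S=[0.8199]  K=[0.7927]  nu=[0.7591]  x^+=[-0.0374]  P^+=[0.1348]
step 2: x^-=[-0.0288]  P^-=[0.2199]  S=[0.3899]  K=[0.5640]  nu=[1.6488]  x^+=[0.9011]  P^+=[0.0959]
step 3: x^-=[0.6938]  P^-=[0.1968]  S=[0.3668]  K=[0.5366]  nu=[-2.9138]  x^+=[-0.8697]  P^+=[0.0912]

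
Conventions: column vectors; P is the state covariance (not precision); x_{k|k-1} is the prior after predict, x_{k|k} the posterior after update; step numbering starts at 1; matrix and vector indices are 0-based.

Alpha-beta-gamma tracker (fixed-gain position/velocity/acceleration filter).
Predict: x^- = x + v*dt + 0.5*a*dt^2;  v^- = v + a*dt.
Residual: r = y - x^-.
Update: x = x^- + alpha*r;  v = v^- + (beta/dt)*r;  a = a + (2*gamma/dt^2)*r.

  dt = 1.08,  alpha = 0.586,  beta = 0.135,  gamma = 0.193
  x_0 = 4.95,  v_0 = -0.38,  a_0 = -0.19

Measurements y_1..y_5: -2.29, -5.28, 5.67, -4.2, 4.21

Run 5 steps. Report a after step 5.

a_post = 6.5609

step 1: x_pred=4.4288  r=-6.7188  x^+=0.4916  v^+=-1.4250  a^+=-2.4135
step 2: x_pred=-2.4550  r=-2.8250  x^+=-4.1105  v^+=-4.3847  a^+=-3.3484
step 3: x_pred=-10.7987  r=16.4687  x^+=-1.1480  v^+=-5.9423  a^+=2.1017
step 4: x_pred=-6.3401  r=2.1401  x^+=-5.0860  v^+=-3.4050  a^+=2.8099
step 5: x_pred=-7.1247  r=11.3347  x^+=-0.4826  v^+=1.0465  a^+=6.5609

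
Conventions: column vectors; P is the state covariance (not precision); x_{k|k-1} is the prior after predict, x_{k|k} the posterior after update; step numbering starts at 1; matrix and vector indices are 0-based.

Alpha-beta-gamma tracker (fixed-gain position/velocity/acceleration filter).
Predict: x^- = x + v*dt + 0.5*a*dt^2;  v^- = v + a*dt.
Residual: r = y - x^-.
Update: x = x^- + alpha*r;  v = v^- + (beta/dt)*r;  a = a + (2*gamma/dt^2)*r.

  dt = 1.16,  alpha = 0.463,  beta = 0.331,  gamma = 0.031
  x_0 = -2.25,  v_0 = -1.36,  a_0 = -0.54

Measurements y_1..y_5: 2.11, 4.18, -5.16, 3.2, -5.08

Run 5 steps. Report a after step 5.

a_post = -0.3263

step 1: x_pred=-4.1909  r=6.3009  x^+=-1.2736  v^+=-0.1885  a^+=-0.2497
step 2: x_pred=-1.6602  r=5.8402  x^+=1.0438  v^+=1.1884  a^+=0.0194
step 3: x_pred=2.4354  r=-7.5954  x^+=-1.0813  v^+=-0.9564  a^+=-0.3306
step 4: x_pred=-2.4131  r=5.6131  x^+=0.1858  v^+=0.2618  a^+=-0.0719
step 5: x_pred=0.4411  r=-5.5211  x^+=-2.1152  v^+=-1.3970  a^+=-0.3263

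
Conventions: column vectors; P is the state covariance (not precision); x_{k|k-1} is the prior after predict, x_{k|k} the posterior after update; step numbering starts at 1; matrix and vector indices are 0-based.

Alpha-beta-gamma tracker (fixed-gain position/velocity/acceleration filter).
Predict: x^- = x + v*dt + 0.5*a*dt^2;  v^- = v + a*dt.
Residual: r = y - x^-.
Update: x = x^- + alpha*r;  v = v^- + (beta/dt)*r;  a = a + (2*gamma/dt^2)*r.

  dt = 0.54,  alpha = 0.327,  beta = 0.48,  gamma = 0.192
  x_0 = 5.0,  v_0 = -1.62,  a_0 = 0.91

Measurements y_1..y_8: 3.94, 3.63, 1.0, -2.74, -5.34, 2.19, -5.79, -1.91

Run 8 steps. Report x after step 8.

x_post = -1.9101

step 1: x_pred=4.2579  r=-0.3179  x^+=4.1539  v^+=-1.4112  a^+=0.4914
step 2: x_pred=3.4636  r=0.1664  x^+=3.5180  v^+=-0.9979  a^+=0.7106
step 3: x_pred=3.0827  r=-2.0827  x^+=2.4017  v^+=-2.4655  a^+=-2.0321
step 4: x_pred=0.7741  r=-3.5141  x^+=-0.3750  v^+=-6.6864  a^+=-6.6597
step 5: x_pred=-4.9567  r=-0.3833  x^+=-5.0820  v^+=-10.6234  a^+=-7.1645
step 6: x_pred=-11.8632  r=14.0532  x^+=-7.2678  v^+=-2.0004  a^+=11.3418
step 7: x_pred=-6.6944  r=0.9044  x^+=-6.3987  v^+=4.9281  a^+=12.5328
step 8: x_pred=-1.9102  r=0.0002  x^+=-1.9101  v^+=11.6960  a^+=12.5331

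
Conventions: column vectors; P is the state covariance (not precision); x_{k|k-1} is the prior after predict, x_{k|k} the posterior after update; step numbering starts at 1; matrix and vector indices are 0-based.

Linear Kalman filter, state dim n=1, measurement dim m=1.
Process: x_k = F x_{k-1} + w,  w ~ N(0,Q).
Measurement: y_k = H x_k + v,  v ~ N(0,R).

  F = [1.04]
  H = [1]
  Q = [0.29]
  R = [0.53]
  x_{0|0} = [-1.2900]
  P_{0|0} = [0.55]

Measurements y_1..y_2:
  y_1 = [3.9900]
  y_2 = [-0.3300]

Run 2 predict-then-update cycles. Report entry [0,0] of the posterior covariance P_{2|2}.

step 1: x^-=[-1.3416]  P^-=[0.8849]  S=[1.4149]  K=[0.6254]  nu=[5.3316]  x^+=[1.9928]  P^+=[0.3315]
step 2: x^-=[2.0725]  P^-=[0.6485]  S=[1.1785]  K=[0.5503]  nu=[-2.4025]  x^+=[0.7505]  P^+=[0.2916]

P_post[0,0] = 0.2916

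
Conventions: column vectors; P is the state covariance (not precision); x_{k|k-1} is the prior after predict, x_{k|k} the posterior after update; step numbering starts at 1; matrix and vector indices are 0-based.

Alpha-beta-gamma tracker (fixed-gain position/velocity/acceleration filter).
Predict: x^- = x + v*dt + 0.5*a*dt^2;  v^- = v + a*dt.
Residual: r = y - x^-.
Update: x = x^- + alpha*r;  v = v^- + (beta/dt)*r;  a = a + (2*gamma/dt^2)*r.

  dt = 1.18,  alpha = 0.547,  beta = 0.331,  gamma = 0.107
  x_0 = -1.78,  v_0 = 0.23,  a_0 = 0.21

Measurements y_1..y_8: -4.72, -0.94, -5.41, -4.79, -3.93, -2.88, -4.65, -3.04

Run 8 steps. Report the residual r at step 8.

step 1: x_pred=-1.3624  r=-3.3576  x^+=-3.1990  v^+=-0.4640  a^+=-0.3060
step 2: x_pred=-3.9596  r=3.0196  x^+=-2.3079  v^+=0.0219  a^+=0.1581
step 3: x_pred=-2.1720  r=-3.2380  x^+=-3.9432  v^+=-0.6999  a^+=-0.3396
step 4: x_pred=-5.0055  r=0.2155  x^+=-4.8876  v^+=-1.0402  a^+=-0.3065
step 5: x_pred=-6.3284  r=2.3984  x^+=-5.0165  v^+=-0.7290  a^+=0.0621
step 6: x_pred=-5.8335  r=2.9535  x^+=-4.2179  v^+=0.1728  a^+=0.5161
step 7: x_pred=-3.6548  r=-0.9952  x^+=-4.1992  v^+=0.5025  a^+=0.3631
step 8: x_pred=-3.3534  r=0.3134  x^+=-3.1820  v^+=1.0189  a^+=0.4113

resid = 0.3134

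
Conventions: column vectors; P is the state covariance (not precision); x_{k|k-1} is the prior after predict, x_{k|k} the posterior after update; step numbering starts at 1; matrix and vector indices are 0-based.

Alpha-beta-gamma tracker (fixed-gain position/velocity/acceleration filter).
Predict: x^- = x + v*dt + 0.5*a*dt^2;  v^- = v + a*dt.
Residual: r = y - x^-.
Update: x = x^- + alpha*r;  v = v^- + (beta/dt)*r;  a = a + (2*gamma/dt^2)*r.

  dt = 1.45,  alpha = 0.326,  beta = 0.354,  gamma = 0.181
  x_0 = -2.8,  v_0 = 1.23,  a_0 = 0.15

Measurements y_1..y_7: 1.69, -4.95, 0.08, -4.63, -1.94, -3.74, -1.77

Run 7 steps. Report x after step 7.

x_post = -8.6378

step 1: x_pred=-0.8588  r=2.5488  x^+=-0.0279  v^+=2.0698  a^+=0.5888
step 2: x_pred=3.5923  r=-8.5423  x^+=0.8075  v^+=0.8381  a^+=-0.8819
step 3: x_pred=1.0956  r=-1.0156  x^+=0.7645  v^+=-0.6887  a^+=-1.0568
step 4: x_pred=-1.3450  r=-3.2850  x^+=-2.4159  v^+=-3.0230  a^+=-1.6224
step 5: x_pred=-8.5048  r=6.5648  x^+=-6.3647  v^+=-3.7728  a^+=-0.4921
step 6: x_pred=-12.3525  r=8.6125  x^+=-9.5448  v^+=-2.3837  a^+=0.9908
step 7: x_pred=-11.9596  r=10.1896  x^+=-8.6378  v^+=1.5406  a^+=2.7452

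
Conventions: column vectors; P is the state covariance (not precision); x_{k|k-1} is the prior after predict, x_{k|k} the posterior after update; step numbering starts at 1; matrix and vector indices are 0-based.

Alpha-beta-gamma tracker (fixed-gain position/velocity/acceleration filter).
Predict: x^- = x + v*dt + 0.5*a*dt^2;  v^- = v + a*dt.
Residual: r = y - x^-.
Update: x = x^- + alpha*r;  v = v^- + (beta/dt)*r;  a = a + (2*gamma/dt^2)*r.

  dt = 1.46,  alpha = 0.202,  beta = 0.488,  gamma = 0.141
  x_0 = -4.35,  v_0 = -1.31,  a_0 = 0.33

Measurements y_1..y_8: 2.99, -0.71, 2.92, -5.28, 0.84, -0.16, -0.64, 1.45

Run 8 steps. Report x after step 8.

x_post = -15.8388

step 1: x_pred=-5.9109  r=8.9009  x^+=-4.1129  v^+=2.1469  a^+=1.5075
step 2: x_pred=0.6283  r=-1.3383  x^+=0.3580  v^+=3.9006  a^+=1.3305
step 3: x_pred=7.4708  r=-4.5508  x^+=6.5516  v^+=4.3220  a^+=0.7284
step 4: x_pred=13.6381  r=-18.9181  x^+=9.8166  v^+=-0.9378  a^+=-1.7743
step 5: x_pred=6.5564  r=-5.7164  x^+=5.4017  v^+=-5.4390  a^+=-2.5306
step 6: x_pred=-5.2363  r=5.0763  x^+=-4.2109  v^+=-7.4369  a^+=-1.8590
step 7: x_pred=-17.0501  r=16.4101  x^+=-13.7352  v^+=-4.6660  a^+=0.3120
step 8: x_pred=-20.2151  r=21.6651  x^+=-15.8388  v^+=3.0310  a^+=3.1782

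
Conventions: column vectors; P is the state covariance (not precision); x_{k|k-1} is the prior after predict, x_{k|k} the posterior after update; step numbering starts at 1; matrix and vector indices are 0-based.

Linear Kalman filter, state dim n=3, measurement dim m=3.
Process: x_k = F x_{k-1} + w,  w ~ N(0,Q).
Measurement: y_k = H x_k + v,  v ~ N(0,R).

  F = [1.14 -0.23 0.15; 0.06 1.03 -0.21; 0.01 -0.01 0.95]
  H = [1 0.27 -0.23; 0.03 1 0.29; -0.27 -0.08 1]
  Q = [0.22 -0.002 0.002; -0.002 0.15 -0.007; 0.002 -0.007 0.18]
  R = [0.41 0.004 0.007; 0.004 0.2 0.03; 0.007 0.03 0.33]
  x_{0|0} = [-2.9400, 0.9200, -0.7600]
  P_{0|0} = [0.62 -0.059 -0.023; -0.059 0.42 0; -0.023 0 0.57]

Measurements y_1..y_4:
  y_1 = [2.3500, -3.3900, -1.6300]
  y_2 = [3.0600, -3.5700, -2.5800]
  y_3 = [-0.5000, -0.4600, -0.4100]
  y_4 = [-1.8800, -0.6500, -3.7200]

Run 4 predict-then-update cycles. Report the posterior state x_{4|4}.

step 1: x^-=[-3.6772, 0.9308, -0.7606]  P^-=[1.0839 -0.1402 0.0671; -0.1402 0.6162 -0.1265; 0.0671 -0.1265 0.6941]  S=[1.4846 0.0535 -0.4024; 0.0535 0.7950 0.0846; -0.4024 0.0846 1.0850]  K=[0.7229 -0.1685 0.0837; -0.0444 0.7482 -0.2020; 0.0944 0.0194 0.6659]  nu=[5.6009, -3.9899, -1.7878]  x^+=[0.8944, -1.9424, -1.4995]  P^+=[0.3419 -0.0717 0.1142; -0.0717 0.1604 -0.0510; 0.1142 -0.0510 0.2477]
step 2: x^-=[1.2415, -1.6321, -1.3962]  P^-=[0.7586 -0.1442 0.1776; -0.1442 0.3426 -0.1023; 0.1776 -0.1023 0.4068]  S=[1.0682 0.0125 -0.1176; 0.0125 0.5126 0.0452; -0.1176 0.0452 0.7085]  K=[0.6479 -0.1608 0.0957; -0.0531 0.6189 -0.1764; 0.1121 -0.0092 0.5372]  nu=[1.9381, -1.5703, -0.9792]  x^+=[2.6559, -2.5340, -1.6906]  P^+=[0.3091 -0.0677 0.1093; -0.0677 0.1341 -0.0476; 0.1093 -0.0476 0.2035]
step 3: x^-=[3.3569, -2.0957, -1.5541]  P^-=[0.7095 -0.1324 0.1648; -0.1324 0.3118 -0.0901; 0.1648 -0.0901 0.3667]  S=[1.0255 0.0119 -0.1064; 0.0119 0.4860 0.0458; -0.1064 0.0458 0.6701]  K=[0.6308 -0.1538 0.0865; -0.0510 0.5967 -0.1672; 0.1076 -0.0069 0.5091]  nu=[-3.6485, 1.9857, 1.8828]  x^+=[0.9128, -1.0394, -1.0019]  P^+=[0.3001 -0.0649 0.1042; -0.0649 0.1291 -0.0448; 0.1042 -0.0448 0.1931]
step 4: x^-=[1.1294, -0.8054, -0.9323]  P^-=[0.6939 -0.1265 0.1569; -0.1265 0.3053 -0.0855; 0.1569 -0.0855 0.3572]  S=[1.0152 0.0133 -0.1077; 0.0133 0.4815 0.0469; -0.1077 0.0469 0.6632]  K=[0.6249 -0.1502 0.0815; -0.0492 0.5920 -0.1641; 0.1043 -0.0045 0.5022]  nu=[-3.0064, 0.3919, -2.5472]  x^+=[-1.0160, -0.0074, -2.5269]  P^+=[0.2968 -0.0635 0.1018; -0.0635 0.1278 -0.0437; 0.1018 -0.0437 0.1903]

x_post = [-1.0160, -0.0074, -2.5269]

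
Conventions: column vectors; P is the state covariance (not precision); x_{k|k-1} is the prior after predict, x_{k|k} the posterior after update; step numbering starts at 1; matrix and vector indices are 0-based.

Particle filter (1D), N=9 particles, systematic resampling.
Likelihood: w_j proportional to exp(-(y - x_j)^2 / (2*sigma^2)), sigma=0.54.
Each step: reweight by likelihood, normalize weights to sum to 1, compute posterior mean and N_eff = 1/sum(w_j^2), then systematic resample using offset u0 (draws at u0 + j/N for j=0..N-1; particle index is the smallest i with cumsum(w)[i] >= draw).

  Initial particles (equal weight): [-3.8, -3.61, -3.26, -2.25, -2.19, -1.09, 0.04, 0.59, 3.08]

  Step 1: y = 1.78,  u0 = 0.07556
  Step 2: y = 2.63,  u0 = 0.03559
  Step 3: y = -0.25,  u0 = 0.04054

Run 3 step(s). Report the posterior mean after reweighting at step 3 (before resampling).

step 1: w=[0.0000, 0.0000, 0.0000, 0.0000, 0.0000, 0.0000, 0.0374, 0.5923, 0.3703]  mean=1.4915  Neff=2.0435  idx=[7, 7, 7, 7, 7, 8, 8, 8, 8]
step 2: w=[0.0003, 0.0003, 0.0003, 0.0003, 0.0003, 0.2496, 0.2496, 0.2496, 0.2496]  mean=3.0765  Neff=4.0113  idx=[5, 5, 6, 6, 6, 7, 7, 8, 8]
step 3: w=[0.1111, 0.1111, 0.1111, 0.1111, 0.1111, 0.1111, 0.1111, 0.1111, 0.1111]  mean=3.0800  Neff=9.0000  idx=[0, 1, 2, 3, 4, 5, 6, 7, 8]

post_mean = 3.0800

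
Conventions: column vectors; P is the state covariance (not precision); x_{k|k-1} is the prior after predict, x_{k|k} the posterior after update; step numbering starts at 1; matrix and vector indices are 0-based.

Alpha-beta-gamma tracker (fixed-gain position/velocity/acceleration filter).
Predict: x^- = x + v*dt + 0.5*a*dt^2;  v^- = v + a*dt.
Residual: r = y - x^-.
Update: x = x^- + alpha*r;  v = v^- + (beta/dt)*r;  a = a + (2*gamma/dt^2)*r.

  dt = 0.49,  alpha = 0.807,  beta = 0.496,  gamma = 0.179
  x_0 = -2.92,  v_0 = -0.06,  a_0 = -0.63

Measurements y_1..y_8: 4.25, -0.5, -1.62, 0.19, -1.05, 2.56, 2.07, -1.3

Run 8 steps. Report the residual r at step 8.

step 1: x_pred=-3.0250  r=7.2750  x^+=2.8459  v^+=6.9954  a^+=10.2174
step 2: x_pred=7.5003  r=-8.0003  x^+=1.0441  v^+=3.9037  a^+=-1.7114
step 3: x_pred=2.7514  r=-4.3714  x^+=-0.7763  v^+=-1.3598  a^+=-8.2293
step 4: x_pred=-2.4306  r=2.6206  x^+=-0.3158  v^+=-2.7395  a^+=-4.3220
step 5: x_pred=-2.1770  r=1.1270  x^+=-1.2675  v^+=-3.7165  a^+=-2.6416
step 6: x_pred=-3.4057  r=5.9657  x^+=1.4086  v^+=1.0279  a^+=6.2536
step 7: x_pred=2.6630  r=-0.5930  x^+=2.1845  v^+=3.4919  a^+=5.3694
step 8: x_pred=4.5401  r=-5.8401  x^+=-0.1729  v^+=0.2113  a^+=-3.3384

resid = -5.8401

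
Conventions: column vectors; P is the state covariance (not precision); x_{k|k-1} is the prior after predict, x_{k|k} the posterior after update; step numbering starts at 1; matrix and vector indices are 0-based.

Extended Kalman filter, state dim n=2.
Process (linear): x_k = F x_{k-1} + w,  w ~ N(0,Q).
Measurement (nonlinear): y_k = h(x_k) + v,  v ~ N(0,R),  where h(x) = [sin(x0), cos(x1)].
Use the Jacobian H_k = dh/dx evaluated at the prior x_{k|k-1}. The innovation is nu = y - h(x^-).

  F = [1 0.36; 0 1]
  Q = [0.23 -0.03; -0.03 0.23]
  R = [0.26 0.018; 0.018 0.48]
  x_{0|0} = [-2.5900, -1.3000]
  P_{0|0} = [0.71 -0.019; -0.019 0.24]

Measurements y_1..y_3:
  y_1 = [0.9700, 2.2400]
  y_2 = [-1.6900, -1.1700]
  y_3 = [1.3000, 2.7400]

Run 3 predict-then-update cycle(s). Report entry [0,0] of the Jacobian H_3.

step 1: x^-=[-3.0580, -1.3000]  P^-=[0.9574 0.0374; 0.0374 0.4700]  H_jac=[-0.9965 0.0000; 0.0000 0.9636]  S=[1.2107 -0.0179; -0.0179 0.9164]  K=[-0.7877 0.0239; -0.0235 0.4937]  nu=[1.0535, 1.9725]  x^+=[-3.8406, -0.3508]  P^+=[0.2051 -0.0028; -0.0028 0.2455]
step 2: x^-=[-3.9669, -0.3508]  P^-=[0.4649 0.0556; 0.0556 0.4755]  H_jac=[-0.6783 0.0000; 0.0000 0.3437]  S=[0.4739 0.0050; 0.0050 0.5362]  K=[-0.6659 0.0419; -0.0828 0.3056]  nu=[-2.4247, -2.1091]  x^+=[-2.4407, -0.7945]  P^+=[0.2541 0.0236; 0.0236 0.4225]
step 3: x^-=[-2.7267, -0.7945]  P^-=[0.5559 0.1457; 0.1457 0.6525]  H_jac=[-0.9152 0.0000; 0.0000 0.7135]  S=[0.7256 -0.0772; -0.0772 0.8122]  K=[-0.6945 0.0620; -0.1241 0.5614]  nu=[1.7031, 2.0393]  x^+=[-3.7830, 0.1391]  P^+=[0.1961 0.0242; 0.0242 0.3746]

H_jac[0,0] = -0.9152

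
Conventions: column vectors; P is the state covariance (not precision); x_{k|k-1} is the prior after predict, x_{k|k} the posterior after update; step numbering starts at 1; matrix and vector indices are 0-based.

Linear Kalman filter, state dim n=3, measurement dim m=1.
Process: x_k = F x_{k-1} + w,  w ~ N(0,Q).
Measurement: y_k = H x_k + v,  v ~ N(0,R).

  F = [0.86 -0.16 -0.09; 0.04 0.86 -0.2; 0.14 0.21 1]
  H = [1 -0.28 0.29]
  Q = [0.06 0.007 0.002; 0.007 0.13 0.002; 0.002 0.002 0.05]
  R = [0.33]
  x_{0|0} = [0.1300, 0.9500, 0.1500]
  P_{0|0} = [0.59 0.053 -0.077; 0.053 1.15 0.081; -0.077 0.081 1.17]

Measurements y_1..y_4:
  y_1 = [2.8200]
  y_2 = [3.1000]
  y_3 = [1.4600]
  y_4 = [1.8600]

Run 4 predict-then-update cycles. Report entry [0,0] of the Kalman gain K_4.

step 1: x^-=[-0.0537, 0.7922, 0.3677]  P^-=[0.5349 -0.0612 -0.1423; -0.0612 1.0053 0.0512; -0.1423 0.0512 1.2979]  S=[0.9964]  K=[0.5127; -0.3290; 0.2206]  nu=[2.9889]  x^+=[1.4787, -0.1912, 1.0270]  P^+=[0.2731 0.1069 -0.2549; 0.1069 0.8974 0.1235; -0.2549 0.1235 1.2494]
step 2: x^-=[1.2098, -0.3107, 1.1939]  P^-=[0.3086 0.0329 -0.3289; 0.0329 0.8131 0.0274; -0.3289 0.0274 1.3311]  S=[0.6007]  K=[0.3397; -0.3110; 0.0822]  nu=[1.4569]  x^+=[1.7047, -0.7638, 1.3137]  P^+=[0.2393 0.0964 -0.3457; 0.0964 0.7550 0.0428; -0.3457 0.0428 1.3270]
step 3: x^-=[1.4700, -0.8514, 1.3919]  P^-=[0.2953 0.0647 -0.3994; 0.0647 0.7393 -0.0824; -0.3994 -0.0824 1.3418]  S=[0.5417]  K=[0.2980; -0.3069; 0.0237]  nu=[-0.6521]  x^+=[1.2757, -0.6512, 1.3765]  P^+=[0.2472 0.1142 -0.4032; 0.1142 0.6883 -0.0785; -0.4032 -0.0785 1.3415]
step 4: x^-=[1.0775, -0.7843, 1.4183]  P^-=[0.3001 0.1030 -0.4216; 0.1030 0.7344 -0.1949; -0.4216 -0.1949 1.2876]  S=[0.5253]  K=[0.2835; -0.3029; 0.0121]  nu=[0.1516]  x^+=[1.1204, -0.8303, 1.4201]  P^+=[0.2578 0.1481 -0.4234; 0.1481 0.6862 -0.1930; -0.4234 -0.1930 1.2875]

K[0,0] = 0.2835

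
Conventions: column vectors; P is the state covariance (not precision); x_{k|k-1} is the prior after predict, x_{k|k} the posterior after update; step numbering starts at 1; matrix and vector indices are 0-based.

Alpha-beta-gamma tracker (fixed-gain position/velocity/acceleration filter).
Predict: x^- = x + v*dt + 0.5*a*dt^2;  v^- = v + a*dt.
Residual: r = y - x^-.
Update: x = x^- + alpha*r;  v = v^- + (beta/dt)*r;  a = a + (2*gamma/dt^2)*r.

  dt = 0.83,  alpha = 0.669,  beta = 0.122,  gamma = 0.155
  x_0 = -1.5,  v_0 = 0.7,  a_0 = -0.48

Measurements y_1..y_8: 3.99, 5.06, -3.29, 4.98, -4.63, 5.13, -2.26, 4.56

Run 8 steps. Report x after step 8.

step 1: x_pred=-1.0843  r=5.0743  x^+=2.3104  v^+=1.0475  a^+=1.8034
step 2: x_pred=3.8010  r=1.2590  x^+=4.6433  v^+=2.7294  a^+=2.3700
step 3: x_pred=7.7250  r=-11.0150  x^+=0.3560  v^+=3.0774  a^+=-2.5867
step 4: x_pred=2.0192  r=2.9608  x^+=4.0000  v^+=1.3656  a^+=-1.2543
step 5: x_pred=4.7014  r=-9.3314  x^+=-1.5413  v^+=-1.0471  a^+=-5.4534
step 6: x_pred=-4.2888  r=9.4188  x^+=2.0124  v^+=-4.1890  a^+=-1.2150
step 7: x_pred=-1.8830  r=-0.3770  x^+=-2.1352  v^+=-5.2528  a^+=-1.3847
step 8: x_pred=-6.9720  r=11.5320  x^+=0.7429  v^+=-4.7070  a^+=3.8047

x_post = 0.7429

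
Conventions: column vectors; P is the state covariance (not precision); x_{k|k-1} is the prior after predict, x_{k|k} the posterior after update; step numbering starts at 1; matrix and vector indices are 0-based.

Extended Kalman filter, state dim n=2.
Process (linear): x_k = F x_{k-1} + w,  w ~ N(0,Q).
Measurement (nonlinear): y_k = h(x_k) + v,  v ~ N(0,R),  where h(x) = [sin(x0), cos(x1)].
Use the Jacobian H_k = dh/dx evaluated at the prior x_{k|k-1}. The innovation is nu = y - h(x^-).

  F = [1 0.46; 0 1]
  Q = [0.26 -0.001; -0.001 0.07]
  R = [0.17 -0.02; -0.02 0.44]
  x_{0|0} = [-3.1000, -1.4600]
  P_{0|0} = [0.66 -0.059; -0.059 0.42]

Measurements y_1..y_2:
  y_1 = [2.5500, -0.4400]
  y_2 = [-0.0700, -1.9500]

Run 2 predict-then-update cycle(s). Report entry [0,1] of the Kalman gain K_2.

step 1: x^-=[-3.7716, -1.4600]  P^-=[0.9546 0.1332; 0.1332 0.4900]  H_jac=[-0.8080 0.0000; 0.0000 0.9939]  S=[0.7933 -0.1270; -0.1270 0.9240]  K=[-0.9708 0.0099; -0.0525 0.5198]  nu=[1.9608, -0.5506]  x^+=[-5.6806, -1.8491]  P^+=[0.2045 0.0239; 0.0239 0.2312]
step 2: x^-=[-6.5312, -1.8491]  P^-=[0.5354 0.1293; 0.1293 0.3012]  H_jac=[0.9694 0.0000; 0.0000 0.9615]  S=[0.6731 0.1005; 0.1005 0.7185]  K=[0.7611 0.0665; 0.1287 0.3851]  nu=[0.1755, -1.6753]  x^+=[-6.5091, -2.4717]  P^+=[0.1321 0.0146; 0.0146 0.1735]

K[0,1] = 0.0665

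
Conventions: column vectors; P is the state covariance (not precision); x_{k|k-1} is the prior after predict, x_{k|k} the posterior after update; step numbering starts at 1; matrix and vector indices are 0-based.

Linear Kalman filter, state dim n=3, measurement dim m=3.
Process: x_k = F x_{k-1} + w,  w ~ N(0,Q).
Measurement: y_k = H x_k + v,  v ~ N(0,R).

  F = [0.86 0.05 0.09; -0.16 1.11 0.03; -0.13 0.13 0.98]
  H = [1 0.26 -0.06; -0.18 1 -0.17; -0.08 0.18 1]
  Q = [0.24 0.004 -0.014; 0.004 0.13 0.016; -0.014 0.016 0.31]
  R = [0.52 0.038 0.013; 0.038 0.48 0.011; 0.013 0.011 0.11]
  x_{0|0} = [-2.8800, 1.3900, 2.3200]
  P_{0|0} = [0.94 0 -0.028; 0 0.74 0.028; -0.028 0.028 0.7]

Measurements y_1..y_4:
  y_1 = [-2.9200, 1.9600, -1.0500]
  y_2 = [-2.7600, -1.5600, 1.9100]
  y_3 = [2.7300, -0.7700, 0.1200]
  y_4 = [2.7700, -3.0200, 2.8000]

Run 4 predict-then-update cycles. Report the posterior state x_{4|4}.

x_post = [1.6064, -0.7025, 2.4742]

step 1: x^-=[-2.1985, 2.0733, 2.8287]  P^-=[0.9387 -0.0799 -0.0741; -0.0799 1.0686 0.1980; -0.0741 0.1980 1.0249]  S=[1.4958 0.0724 -0.1114; 0.0724 1.5655 0.2559; -0.1114 0.2559 1.2610]  K=[0.6221 -0.1732 -0.0396; 0.1083 0.6333 0.1957; 0.0144 -0.1194 0.8713]  nu=[-1.0908, -0.0282, -4.4278]  x^+=[-2.6968, 1.0708, -1.0414]  P^+=[0.3175 0.0018 0.0269; 0.0018 0.3063 -0.0251; 0.0269 -0.0251 0.1014]
step 2: x^-=[-2.3594, 1.5888, -0.5308]  P^-=[0.4805 -0.0229 -0.0175; -0.0229 0.5130 0.0378; -0.0175 0.0378 0.4046]  S=[1.0257 0.0660 -0.0376; 0.0660 1.0146 0.0836; -0.0376 0.0836 0.5514]  K=[0.4700 -0.1308 -0.0572; 0.0806 0.4840 0.1714; 0.0026 -0.0904 0.7626]  nu=[-0.8455, -3.6638, 1.9660]  x^+=[-2.3900, 0.0844, 1.2977]  P^+=[0.2396 0.0006 0.0175; 0.0006 0.2345 -0.0169; 0.0175 -0.0169 0.0874]
step 3: x^-=[-1.9344, 0.5151, 1.5934]  P^-=[0.4211 -0.0167 -0.0180; -0.0167 0.4236 0.0360; -0.0180 0.0360 0.3931]  S=[0.9635 0.0595 -0.0362; 0.0595 0.9213 0.0663; -0.0362 0.0663 0.5359]  K=[0.4390 -0.1213 -0.0574; 0.0737 0.4400 0.1626; 0.0003 -0.0845 0.7589]  nu=[4.6261, -1.3624, -1.7209]  x^+=[0.3606, -0.0234, 0.4041]  P^+=[0.2237 0.0008 0.0158; 0.0008 0.2134 -0.0147; 0.0158 -0.0147 0.0865]
step 4: x^-=[0.3453, -0.0715, 0.3461]  P^-=[0.4090 -0.0153 -0.0177; -0.0153 0.3974 0.0353; -0.0177 0.0353 0.3926]  S=[0.9504 0.0563 -0.0361; 0.0563 0.8944 0.0605; -0.0361 0.0605 0.5341]  K=[0.4322 -0.1194 -0.0568; 0.0712 0.4254 0.1589; 0.0000 -0.0830 0.7591]  nu=[2.4641, -2.8275, 2.4944]  x^+=[1.6064, -0.7025, 2.4742]  P^+=[0.2202 0.0008 0.0155; 0.0008 0.2064 -0.0140; 0.0155 -0.0140 0.0864]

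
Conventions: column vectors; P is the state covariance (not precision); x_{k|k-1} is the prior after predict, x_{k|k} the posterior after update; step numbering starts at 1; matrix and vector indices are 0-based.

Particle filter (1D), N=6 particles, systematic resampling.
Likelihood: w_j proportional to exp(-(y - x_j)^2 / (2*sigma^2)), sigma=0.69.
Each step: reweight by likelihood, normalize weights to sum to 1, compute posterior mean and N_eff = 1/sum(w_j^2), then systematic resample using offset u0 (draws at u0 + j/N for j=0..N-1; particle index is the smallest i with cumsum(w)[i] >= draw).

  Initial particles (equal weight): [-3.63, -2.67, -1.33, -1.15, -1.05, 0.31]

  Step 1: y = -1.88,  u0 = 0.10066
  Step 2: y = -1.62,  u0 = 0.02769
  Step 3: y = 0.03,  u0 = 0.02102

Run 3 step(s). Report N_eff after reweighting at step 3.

step 1: w=[0.0171, 0.2209, 0.3097, 0.2431, 0.2064, 0.0028]  mean=-1.5592  Neff=4.0528  idx=[1, 2, 2, 3, 3, 4]
step 2: w=[0.0707, 0.2061, 0.2061, 0.1785, 0.1785, 0.1600]  mean=-1.3157  Neff=5.5771  idx=[0, 1, 2, 3, 4, 5]
step 3: w=[0.0005, 0.1373, 0.1373, 0.2219, 0.2219, 0.2813]  mean=-1.1720  Neff=4.6456  idx=[1, 2, 3, 4, 4, 5]

N_eff = 4.6456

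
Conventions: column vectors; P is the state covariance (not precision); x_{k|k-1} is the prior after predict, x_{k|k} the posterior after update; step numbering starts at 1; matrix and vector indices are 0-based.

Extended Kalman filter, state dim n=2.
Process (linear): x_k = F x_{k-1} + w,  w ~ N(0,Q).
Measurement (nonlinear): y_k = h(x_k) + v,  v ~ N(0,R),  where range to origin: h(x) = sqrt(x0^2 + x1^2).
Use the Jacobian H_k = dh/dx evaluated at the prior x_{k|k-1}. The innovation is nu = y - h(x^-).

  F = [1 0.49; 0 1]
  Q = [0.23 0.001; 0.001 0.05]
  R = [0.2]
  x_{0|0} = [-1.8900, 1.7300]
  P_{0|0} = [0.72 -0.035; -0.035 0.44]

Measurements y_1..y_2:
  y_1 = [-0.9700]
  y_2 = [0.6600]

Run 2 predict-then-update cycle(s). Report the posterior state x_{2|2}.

step 1: x^-=[-1.0423, 1.7300]  P^-=[1.0213 0.1816; 0.1816 0.4900]  H_jac=[-0.5161 0.8566]  S=[0.6710]  K=[-0.5537; 0.4859]  nu=[-2.9897]  x^+=[0.6132, 0.2774]  P^+=[0.8156 0.3621; 0.3621 0.3316]
step 2: x^-=[0.7491, 0.2774]  P^-=[1.4801 0.5256; 0.5256 0.3816]  H_jac=[0.9378 0.3473]  S=[1.8900]  K=[0.8310; 0.3309]  nu=[-0.1388]  x^+=[0.6337, 0.2315]  P^+=[0.1750 0.0059; 0.0059 0.1747]

x_post = [0.6337, 0.2315]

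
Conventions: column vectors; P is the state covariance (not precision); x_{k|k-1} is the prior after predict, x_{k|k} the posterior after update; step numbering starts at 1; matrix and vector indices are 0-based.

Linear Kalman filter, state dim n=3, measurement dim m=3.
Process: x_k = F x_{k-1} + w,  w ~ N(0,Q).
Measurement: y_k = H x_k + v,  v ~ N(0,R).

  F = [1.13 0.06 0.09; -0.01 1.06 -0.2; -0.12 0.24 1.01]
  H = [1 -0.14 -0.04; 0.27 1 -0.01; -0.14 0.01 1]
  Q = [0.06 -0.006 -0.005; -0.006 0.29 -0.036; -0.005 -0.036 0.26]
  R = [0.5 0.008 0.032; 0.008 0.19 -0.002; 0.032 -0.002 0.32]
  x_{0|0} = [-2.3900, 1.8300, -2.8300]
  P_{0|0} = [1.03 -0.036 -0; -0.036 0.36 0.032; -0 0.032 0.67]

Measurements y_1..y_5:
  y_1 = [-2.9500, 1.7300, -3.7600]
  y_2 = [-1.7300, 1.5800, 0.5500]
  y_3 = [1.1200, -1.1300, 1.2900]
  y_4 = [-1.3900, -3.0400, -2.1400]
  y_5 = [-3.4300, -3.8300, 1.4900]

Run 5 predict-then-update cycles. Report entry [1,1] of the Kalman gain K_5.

step 1: x^-=[-2.8456, 2.5297, -2.1323]  P^-=[1.3774 -0.0472 -0.0855; -0.0472 0.7086 -0.0411; -0.0855 -0.0411 0.9966]  S=[1.9125 0.2390 -0.2832; 0.2390 0.9749 -0.1148; -0.2832 -0.1148 1.3669]  K=[0.6990 0.1571 -0.0459; -0.1690 0.7566 0.0084; 0.0482 0.0001 0.7475]  nu=[0.1645, -0.0527, -2.0514]  x^+=[-2.6448, 2.4447, -3.6579]  P^+=[0.3436 -0.0567 0.0560; -0.0567 0.1576 -0.0137; 0.0560 -0.0137 0.2487]
step 2: x^-=[-3.1711, 3.3494, -2.7904]  P^-=[0.5049 -0.0861 0.0205; -0.0861 0.4843 -0.0517; 0.0205 -0.0517 0.5108]  S=[1.0371 -0.0045 -0.0344; -0.0045 0.6656 -0.0556; -0.0344 -0.0556 0.8342]  K=[0.4968 0.0756 -0.0356; -0.1434 0.6924 -0.0014; 0.0271 -0.0260 0.6076]  nu=[1.7984, -0.9411, 2.8629]  x^+=[-2.4507, 2.4358, -0.9775]  P^+=[0.2429 -0.0468 0.0388; -0.0468 0.1429 -0.0144; 0.0388 -0.0144 0.2009]
step 3: x^-=[-2.7111, 2.8019, -0.1086]  P^-=[0.3737 -0.0693 0.0128; -0.0693 0.4659 -0.0481; 0.0128 -0.0481 0.4630]  S=[0.9014 -0.0212 -0.0220; -0.0212 0.6466 -0.0512; -0.0220 -0.0512 0.7860]  K=[0.4253 0.0598 -0.0354; -0.1309 0.6878 -0.0018; 0.0146 -0.0294 0.5846]  nu=[4.2190, -3.2010, 0.9910]  x^+=[-1.1434, 0.0460, 0.6267]  P^+=[0.2075 -0.0409 0.0316; -0.0409 0.1405 -0.0133; 0.0316 -0.0133 0.1922]
step 4: x^-=[-1.2329, -0.0652, 0.7812]  P^-=[0.3278 -0.0601 0.0102; -0.0601 0.4622 -0.0466; 0.0102 -0.0466 0.4554]  S=[0.8531 -0.0242 -0.0177; -0.0242 0.6446 -0.0499; -0.0177 -0.0499 0.7782]  K=[0.3945 0.0561 -0.0340; -0.1246 0.6878 -0.0019; 0.0095 -0.0298 0.5810]  nu=[-0.1350, -2.6342, -3.0932]  x^+=[-1.3287, -1.8543, -0.9389]  P^+=[0.1925 -0.0378 0.0289; -0.0378 0.1398 -0.0127; 0.0289 -0.0127 0.1905]
step 5: x^-=[-1.6972, -1.7645, -1.2338]  P^-=[0.3085 -0.0556 0.0099; -0.0556 0.4610 -0.0463; 0.0099 -0.0463 0.4541]  S=[0.8325 -0.0250 -0.0152; -0.0250 0.6444 -0.0496; -0.0152 -0.0496 0.7767]  K=[0.3805 0.0551 -0.0326; -0.1215 0.6879 -0.0021; 0.0076 -0.0298 0.5806]  nu=[-2.0292, -1.6196, 2.5039]  x^+=[-2.6401, -2.6376, 0.2528]  P^+=[0.1857 -0.0363 0.0280; -0.0363 0.1394 -0.0124; 0.0280 -0.0124 0.1901]

K[1,1] = 0.6879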